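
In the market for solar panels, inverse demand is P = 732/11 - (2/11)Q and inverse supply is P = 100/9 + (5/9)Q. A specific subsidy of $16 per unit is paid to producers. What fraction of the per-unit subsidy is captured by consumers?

Consumer share = 18/73

Pre-subsidy: 732/11 - (2/11)Q = 100/9 + (5/9)Q gives Q* = 5488/73 and P* = 3860/73.
With the subsidy, sellers receive Ps = Pb + 16 for each unit, where Pb is the price buyers pay.
On the curves, Pb = 732/11 - (2/11)Q and Ps = 100/9 + (5/9)Q; the wedge Ps − Pb = 16 gives 100/9 + (5/9)Q − (732/11 - (2/11)Q) = 16, so Q' = 7072/73.
Then Pb = 732/11 − (2/11)·(7072/73) = 3572/73 and Ps = 100/9 + (5/9)·(7072/73) = 4740/73.
Buyers' price falls by P* − Pb = 3860/73 − 3572/73 = 288/73; sellers' price rises by Ps − P* = 4740/73 − 3860/73 = 880/73.
So consumers capture (288/73)/16 = 18/73 of each unit of subsidy.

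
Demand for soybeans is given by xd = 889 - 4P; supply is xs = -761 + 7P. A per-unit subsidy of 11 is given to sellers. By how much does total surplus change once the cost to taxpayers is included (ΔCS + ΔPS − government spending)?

Net change in total surplus = -154

Pre-subsidy: 889 - 4P = -761 + 7P gives P* = 150, x* = 289.
With the subsidy, sellers receive Ps = Pb + 11 for each unit, where Pb is the price buyers pay.
Supply in terms of Pb becomes xs = -761 + 7(Pb + 11) = -684 + 7Pb. Setting this equal to demand: 889 - 4Pb = -684 + 7Pb, so Pb = 143.
Sellers receive Ps = 143 + 11 = 154; x' = 889 − 4·143 = 317.
ΔCS = ½(289 + 317)(150 − 143) = 2121; ΔPS = ½(289 + 317)(154 − 150) = 1212.
Government spending = 11 × 317 = 3487.
Net change = 2121 + 1212 − 3487 = -154. The loss equals the DWL triangle ½·11·28.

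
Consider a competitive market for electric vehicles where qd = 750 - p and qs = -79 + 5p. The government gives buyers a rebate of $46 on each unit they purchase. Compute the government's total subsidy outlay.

Government cost = 89723/3

Pre-subsidy: 750 - p = -79 + 5p gives p* = 829/6, q* = 3671/6.
With the rebate, buyers effectively pay pb = ps − 46, where ps is the price sellers receive.
Demand in terms of ps becomes qd = 750 − 1(ps − 46) = 796 - ps. Setting this equal to supply: 796 - ps = -79 + 5ps, so ps = 875/6.
Buyers pay pb = 875/6 − 46 = 599/6; q' = -79 + 5·(875/6) = 3901/6.
Government outlay = subsidy × quantity = 46 × 3901/6 = 89723/3.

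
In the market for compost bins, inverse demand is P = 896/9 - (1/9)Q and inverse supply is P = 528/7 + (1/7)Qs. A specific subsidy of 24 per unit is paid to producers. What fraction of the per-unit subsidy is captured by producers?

Pre-subsidy: 896/9 - (1/9)Q = 528/7 + (1/7)Q gives Q* = 95 and P* = 89.
With the subsidy, sellers receive Ps = Pb + 24 for each unit, where Pb is the price buyers pay.
On the curves, Pb = 896/9 - (1/9)Q and Ps = 528/7 + (1/7)Q; the wedge Ps − Pb = 24 gives 528/7 + (1/7)Q − (896/9 - (1/9)Q) = 24, so Q' = 189.5.
Then Pb = 896/9 − (1/9)·189.5 = 78.5 and Ps = 528/7 + (1/7)·189.5 = 102.5.
Buyers' price falls by P* − Pb = 89 − 78.5 = 10.5; sellers' price rises by Ps − P* = 102.5 − 89 = 13.5.
So producers capture 13.5/24 = 0.5625 of each unit of subsidy.

Producer share = 0.5625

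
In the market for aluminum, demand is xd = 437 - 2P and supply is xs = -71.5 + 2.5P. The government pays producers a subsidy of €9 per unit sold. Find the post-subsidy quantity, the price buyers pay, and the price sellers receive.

Pre-subsidy: 437 - 2P = -71.5 + 2.5P gives P* = 113, x* = 211.
With the subsidy, sellers receive Ps = Pb + 9 for each unit, where Pb is the price buyers pay.
Supply in terms of Pb becomes xs = -71.5 + 2.5(Pb + 9) = -49 + 2.5Pb. Setting this equal to demand: 437 - 2Pb = -49 + 2.5Pb, so Pb = 108.
Sellers receive Ps = 108 + 9 = 117; x' = 437 − 2·108 = 221.

x' = 221; buyers pay €108; sellers receive €117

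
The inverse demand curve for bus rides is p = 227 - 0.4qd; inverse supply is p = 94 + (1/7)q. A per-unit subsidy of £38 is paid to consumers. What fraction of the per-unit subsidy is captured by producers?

Pre-subsidy: 227 - 0.4q = 94 + (1/7)q gives q* = 245 and p* = 129.
With the rebate, buyers effectively pay pb = ps − 38, where ps is the price sellers receive.
On the curves, pb = 227 - 0.4q and ps = 94 + (1/7)q; the wedge ps − pb = 38 gives 94 + (1/7)q − (227 - 0.4q) = 38, so q' = 315.
Then pb = 227 − 0.4·315 = 101 and ps = 94 + (1/7)·315 = 139.
Buyers' price falls by p* − pb = 129 − 101 = 28; sellers' price rises by ps − p* = 139 − 129 = 10.
So producers capture 10/38 = 5/19 of each unit of subsidy.

Producer share = 5/19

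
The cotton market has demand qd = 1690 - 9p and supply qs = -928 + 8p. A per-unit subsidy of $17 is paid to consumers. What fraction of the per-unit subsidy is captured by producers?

Pre-subsidy: 1690 - 9p = -928 + 8p gives p* = 154, q* = 304.
With the rebate, buyers effectively pay pb = ps − 17, where ps is the price sellers receive.
Demand in terms of ps becomes qd = 1690 − 9(ps − 17) = 1843 - 9ps. Setting this equal to supply: 1843 - 9ps = -928 + 8ps, so ps = 163.
Buyers pay pb = 163 − 17 = 146; q' = -928 + 8·163 = 376.
Buyers' price falls by p* − pb = 154 − 146 = 8; sellers' price rises by ps − p* = 163 − 154 = 9.
So producers capture 9/17 = 9/17 of each unit of subsidy.

Producer share = 9/17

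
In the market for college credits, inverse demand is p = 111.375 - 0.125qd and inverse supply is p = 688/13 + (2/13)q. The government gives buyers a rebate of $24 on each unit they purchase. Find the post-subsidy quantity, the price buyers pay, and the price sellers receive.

q' = 8575/29; buyers pay 2158/29; sellers receive 2854/29

Pre-subsidy: 111.375 - 0.125q = 688/13 + (2/13)q gives q* = 6079/29 and p* = 2470/29.
With the rebate, buyers effectively pay pb = ps − 24, where ps is the price sellers receive.
On the curves, pb = 111.375 - 0.125q and ps = 688/13 + (2/13)q; the wedge ps − pb = 24 gives 688/13 + (2/13)q − (111.375 - 0.125q) = 24, so q' = 8575/29.
Then pb = 111.375 − 0.125·(8575/29) = 2158/29 and ps = 688/13 + (2/13)·(8575/29) = 2854/29.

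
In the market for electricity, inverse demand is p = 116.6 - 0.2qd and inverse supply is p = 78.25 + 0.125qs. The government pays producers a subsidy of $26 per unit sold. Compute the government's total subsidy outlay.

Pre-subsidy: 116.6 - 0.2q = 78.25 + 0.125q gives q* = 118 and p* = 93.
With the subsidy, sellers receive ps = pb + 26 for each unit, where pb is the price buyers pay.
On the curves, pb = 116.6 - 0.2q and ps = 78.25 + 0.125q; the wedge ps − pb = 26 gives 78.25 + 0.125q − (116.6 - 0.2q) = 26, so q' = 198.
Then pb = 116.6 − 0.2·198 = 77 and ps = 78.25 + 0.125·198 = 103.
Government outlay = subsidy × quantity = 26 × 198 = 5148.

Government cost = $5148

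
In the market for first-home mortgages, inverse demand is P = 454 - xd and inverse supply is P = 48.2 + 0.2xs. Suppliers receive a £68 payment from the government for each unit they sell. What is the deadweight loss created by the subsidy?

Pre-subsidy: 454 - x = 48.2 + 0.2x gives x* = 2029/6 and P* = 695/6.
With the subsidy, sellers receive Ps = Pb + 68 for each unit, where Pb is the price buyers pay.
On the curves, Pb = 454 - x and Ps = 48.2 + 0.2x; the wedge Ps − Pb = 68 gives 48.2 + 0.2x − (454 - x) = 68, so x' = 2369/6.
Then Pb = 454 − 1·(2369/6) = 355/6 and Ps = 48.2 + 0.2·(2369/6) = 763/6.
The subsidy expands output by 2369/6 − 2029/6 = 170/3 past the efficient level; on those units the gap between marginal cost and willingness to pay runs from 0 up to 68.
DWL = ½ × 68 × 170/3 = 5780/3.

Deadweight loss = 5780/3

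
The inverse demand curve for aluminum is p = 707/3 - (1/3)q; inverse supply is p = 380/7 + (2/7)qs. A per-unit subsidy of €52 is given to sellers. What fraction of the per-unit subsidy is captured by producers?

Producer share = 6/13

Pre-subsidy: 707/3 - (1/3)q = 380/7 + (2/7)q gives q* = 293 and p* = 138.
With the subsidy, sellers receive ps = pb + 52 for each unit, where pb is the price buyers pay.
On the curves, pb = 707/3 - (1/3)q and ps = 380/7 + (2/7)q; the wedge ps − pb = 52 gives 380/7 + (2/7)q − (707/3 - (1/3)q) = 52, so q' = 377.
Then pb = 707/3 − (1/3)·377 = 110 and ps = 380/7 + (2/7)·377 = 162.
Buyers' price falls by p* − pb = 138 − 110 = 28; sellers' price rises by ps − p* = 162 − 138 = 24.
So producers capture 24/52 = 6/13 of each unit of subsidy.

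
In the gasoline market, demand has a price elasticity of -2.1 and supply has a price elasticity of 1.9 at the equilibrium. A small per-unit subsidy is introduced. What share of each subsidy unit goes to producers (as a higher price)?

Producer share = 0.525

For a small subsidy around the equilibrium, the benefit split depends on the relative slopes, which at a point are proportional to the elasticities.
Buyer share = εs/(εs + |εd|) = 1.9/(1.9 + 2.1) = 0.475; seller share = |εd|/(εs + |εd|) = 0.525.
So producers capture 0.525 of the subsidy.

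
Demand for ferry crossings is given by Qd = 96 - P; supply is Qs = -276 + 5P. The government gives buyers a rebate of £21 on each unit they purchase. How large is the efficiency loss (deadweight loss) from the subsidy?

Deadweight loss = £183.75

Pre-subsidy: 96 - P = -276 + 5P gives P* = 62, Q* = 34.
With the rebate, buyers effectively pay Pb = Ps − 21, where Ps is the price sellers receive.
Demand in terms of Ps becomes Qd = 96 − 1(Ps − 21) = 117 - Ps. Setting this equal to supply: 117 - Ps = -276 + 5Ps, so Ps = 65.5.
Buyers pay Pb = 65.5 − 21 = 44.5; Q' = -276 + 5·65.5 = 51.5.
The subsidy expands output by 51.5 − 34 = 17.5 past the efficient level; on those units the gap between marginal cost and willingness to pay runs from 0 up to 21.
DWL = ½ × 21 × 17.5 = 183.75.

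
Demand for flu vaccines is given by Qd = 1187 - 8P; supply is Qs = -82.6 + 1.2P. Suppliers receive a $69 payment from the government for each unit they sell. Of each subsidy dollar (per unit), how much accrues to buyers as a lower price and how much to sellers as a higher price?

Pre-subsidy: 1187 - 8P = -82.6 + 1.2P gives P* = 138, Q* = 83.
With the subsidy, sellers receive Ps = Pb + 69 for each unit, where Pb is the price buyers pay.
Supply in terms of Pb becomes Qs = -82.6 + 1.2(Pb + 69) = 0.2 + 1.2Pb. Setting this equal to demand: 1187 - 8Pb = 0.2 + 1.2Pb, so Pb = 129.
Sellers receive Ps = 129 + 69 = 198; Q' = 1187 − 8·129 = 155.
Buyers' price falls by P* − Pb = 138 − 129 = 9; sellers' price rises by Ps − P* = 198 − 138 = 60.

Buyers gain $9 per unit; sellers gain $60 per unit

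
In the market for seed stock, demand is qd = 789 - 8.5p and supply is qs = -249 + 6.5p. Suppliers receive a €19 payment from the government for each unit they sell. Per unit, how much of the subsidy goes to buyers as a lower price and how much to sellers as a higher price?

Buyers gain 247/30 per unit; sellers gain 323/30 per unit

Pre-subsidy: 789 - 8.5p = -249 + 6.5p gives p* = 69.2, q* = 200.8.
With the subsidy, sellers receive ps = pb + 19 for each unit, where pb is the price buyers pay.
Supply in terms of pb becomes qs = -249 + 6.5(pb + 19) = -125.5 + 6.5pb. Setting this equal to demand: 789 - 8.5pb = -125.5 + 6.5pb, so pb = 1829/30.
Sellers receive ps = 1829/30 + 19 = 2399/30; q' = 789 − 8.5·(1829/30) = 16247/60.
Buyers' price falls by p* − pb = 69.2 − 1829/30 = 247/30; sellers' price rises by ps − p* = 2399/30 − 69.2 = 323/30.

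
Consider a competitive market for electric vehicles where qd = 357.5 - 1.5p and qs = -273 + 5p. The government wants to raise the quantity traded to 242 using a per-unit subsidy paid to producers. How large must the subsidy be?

At q = 242, invert demand for the buyer price: pb = (357.5 − 242)/1.5 = 77; invert supply for the seller price: ps = (242 − (-273))/5 = 103.
The subsidy must fill the gap: s = ps − pb = 103 − 77 = 26.

Required subsidy s = 26 per unit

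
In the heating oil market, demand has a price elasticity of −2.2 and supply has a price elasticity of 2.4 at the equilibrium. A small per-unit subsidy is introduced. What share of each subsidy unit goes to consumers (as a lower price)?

For a small subsidy around the equilibrium, the benefit split depends on the relative slopes, which at a point are proportional to the elasticities.
Buyer share = εs/(εs + |εd|) = 2.4/(2.4 + 2.2) = 12/23; seller share = |εd|/(εs + |εd|) = 11/23.

Consumer share = 12/23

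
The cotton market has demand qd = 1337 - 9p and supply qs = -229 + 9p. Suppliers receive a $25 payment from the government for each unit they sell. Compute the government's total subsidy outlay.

Government cost = $16662.5

Pre-subsidy: 1337 - 9p = -229 + 9p gives p* = 87, q* = 554.
With the subsidy, sellers receive ps = pb + 25 for each unit, where pb is the price buyers pay.
Supply in terms of pb becomes qs = -229 + 9(pb + 25) = -4 + 9pb. Setting this equal to demand: 1337 - 9pb = -4 + 9pb, so pb = 74.5.
Sellers receive ps = 74.5 + 25 = 99.5; q' = 1337 − 9·74.5 = 666.5.
Government outlay = subsidy × quantity = 25 × 666.5 = 16662.5.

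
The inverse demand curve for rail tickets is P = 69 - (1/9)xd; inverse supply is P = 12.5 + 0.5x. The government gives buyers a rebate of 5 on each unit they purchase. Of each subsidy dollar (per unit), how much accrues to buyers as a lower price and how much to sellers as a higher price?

Buyers gain 10/11 per unit; sellers gain 45/11 per unit

Pre-subsidy: 69 - (1/9)x = 12.5 + 0.5x gives x* = 1017/11 and P* = 646/11.
With the rebate, buyers effectively pay Pb = Ps − 5, where Ps is the price sellers receive.
On the curves, Pb = 69 - (1/9)x and Ps = 12.5 + 0.5x; the wedge Ps − Pb = 5 gives 12.5 + 0.5x − (69 - (1/9)x) = 5, so x' = 1107/11.
Then Pb = 69 − (1/9)·(1107/11) = 636/11 and Ps = 12.5 + 0.5·(1107/11) = 691/11.
Buyers' price falls by P* − Pb = 646/11 − 636/11 = 10/11; sellers' price rises by Ps − P* = 691/11 − 646/11 = 45/11.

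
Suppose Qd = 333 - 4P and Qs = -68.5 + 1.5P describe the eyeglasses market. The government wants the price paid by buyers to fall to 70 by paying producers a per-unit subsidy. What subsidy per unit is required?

At a buyer price of 70, quantity demanded is 333 − 4·70 = 53.
Sellers supply 53 only when they receive Ps with -68.5 + 1.5·Ps = 53, i.e. Ps = 81.
s = Ps − Pb = 81 − 70 = 11.

Required subsidy s = 11 per unit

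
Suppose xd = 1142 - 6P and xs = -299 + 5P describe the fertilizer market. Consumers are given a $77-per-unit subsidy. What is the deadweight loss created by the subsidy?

Pre-subsidy: 1142 - 6P = -299 + 5P gives P* = 131, x* = 356.
With the rebate, buyers effectively pay Pb = Ps − 77, where Ps is the price sellers receive.
Demand in terms of Ps becomes xd = 1142 − 6(Ps − 77) = 1604 - 6Ps. Setting this equal to supply: 1604 - 6Ps = -299 + 5Ps, so Ps = 173.
Buyers pay Pb = 173 − 77 = 96; x' = -299 + 5·173 = 566.
The subsidy expands output by 566 − 356 = 210 past the efficient level; on those units the gap between marginal cost and willingness to pay runs from 0 up to 77.
DWL = ½ × 77 × 210 = 8085.

Deadweight loss = $8085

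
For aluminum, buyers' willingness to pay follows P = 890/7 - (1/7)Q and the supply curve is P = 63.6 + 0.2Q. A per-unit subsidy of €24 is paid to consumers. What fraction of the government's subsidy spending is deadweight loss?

DWL / government spending = 105/766

Pre-subsidy: 890/7 - (1/7)Q = 63.6 + 0.2Q gives Q* = 556/3 and P* = 302/3.
With the rebate, buyers effectively pay Pb = Ps − 24, where Ps is the price sellers receive.
On the curves, Pb = 890/7 - (1/7)Q and Ps = 63.6 + 0.2Q; the wedge Ps − Pb = 24 gives 63.6 + 0.2Q − (890/7 - (1/7)Q) = 24, so Q' = 766/3.
Then Pb = 890/7 − (1/7)·(766/3) = 272/3 and Ps = 63.6 + 0.2·(766/3) = 344/3.
ΔCS = ½(556/3 + 766/3)(302/3 − 272/3) = 6610/3; ΔPS = ½(556/3 + 766/3)(344/3 − 302/3) = 9254/3.
Government spending = 24 × 766/3 = 6128.
DWL = ½ × 24 × (766/3 − 556/3) = 840; fraction = 840 / 6128 = 105/766.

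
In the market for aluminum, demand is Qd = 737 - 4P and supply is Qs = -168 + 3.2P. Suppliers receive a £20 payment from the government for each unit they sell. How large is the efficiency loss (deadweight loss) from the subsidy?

Pre-subsidy: 737 - 4P = -168 + 3.2P gives P* = 4525/36, Q* = 2108/9.
With the subsidy, sellers receive Ps = Pb + 20 for each unit, where Pb is the price buyers pay.
Supply in terms of Pb becomes Qs = -168 + 3.2(Pb + 20) = -104 + 3.2Pb. Setting this equal to demand: 737 - 4Pb = -104 + 3.2Pb, so Pb = 4205/36.
Sellers receive Ps = 4205/36 + 20 = 4925/36; Q' = 737 − 4·(4205/36) = 2428/9.
The subsidy expands output by 2428/9 − 2108/9 = 320/9 past the efficient level; on those units the gap between marginal cost and willingness to pay runs from 0 up to 20.
DWL = ½ × 20 × 320/9 = 3200/9.

Deadweight loss = 3200/9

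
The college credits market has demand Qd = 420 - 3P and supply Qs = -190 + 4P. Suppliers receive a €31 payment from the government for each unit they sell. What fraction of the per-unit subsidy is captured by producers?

Pre-subsidy: 420 - 3P = -190 + 4P gives P* = 610/7, Q* = 1110/7.
With the subsidy, sellers receive Ps = Pb + 31 for each unit, where Pb is the price buyers pay.
Supply in terms of Pb becomes Qs = -190 + 4(Pb + 31) = -66 + 4Pb. Setting this equal to demand: 420 - 3Pb = -66 + 4Pb, so Pb = 486/7.
Sellers receive Ps = 486/7 + 31 = 703/7; Q' = 420 − 3·(486/7) = 1482/7.
Buyers' price falls by P* − Pb = 610/7 − 486/7 = 124/7; sellers' price rises by Ps − P* = 703/7 − 610/7 = 93/7.
So producers capture (93/7)/31 = 3/7 of each unit of subsidy.

Producer share = 3/7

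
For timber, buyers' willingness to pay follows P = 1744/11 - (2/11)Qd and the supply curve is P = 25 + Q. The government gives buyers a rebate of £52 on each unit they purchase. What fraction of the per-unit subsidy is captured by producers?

Pre-subsidy: 1744/11 - (2/11)Q = 25 + Q gives Q* = 113 and P* = 138.
With the rebate, buyers effectively pay Pb = Ps − 52, where Ps is the price sellers receive.
On the curves, Pb = 1744/11 - (2/11)Q and Ps = 25 + Q; the wedge Ps − Pb = 52 gives 25 + Q − (1744/11 - (2/11)Q) = 52, so Q' = 157.
Then Pb = 1744/11 − (2/11)·157 = 130 and Ps = 25 + 1·157 = 182.
Buyers' price falls by P* − Pb = 138 − 130 = 8; sellers' price rises by Ps − P* = 182 − 138 = 44.
So producers capture 44/52 = 11/13 of each unit of subsidy.

Producer share = 11/13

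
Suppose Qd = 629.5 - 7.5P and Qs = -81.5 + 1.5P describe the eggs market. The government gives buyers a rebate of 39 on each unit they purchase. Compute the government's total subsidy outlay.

Government cost = 3344.25

Pre-subsidy: 629.5 - 7.5P = -81.5 + 1.5P gives P* = 79, Q* = 37.
With the rebate, buyers effectively pay Pb = Ps − 39, where Ps is the price sellers receive.
Demand in terms of Ps becomes Qd = 629.5 − 7.5(Ps − 39) = 922 - 7.5Ps. Setting this equal to supply: 922 - 7.5Ps = -81.5 + 1.5Ps, so Ps = 111.5.
Buyers pay Pb = 111.5 − 39 = 72.5; Q' = -81.5 + 1.5·111.5 = 85.75.
Government outlay = subsidy × quantity = 39 × 85.75 = 3344.25.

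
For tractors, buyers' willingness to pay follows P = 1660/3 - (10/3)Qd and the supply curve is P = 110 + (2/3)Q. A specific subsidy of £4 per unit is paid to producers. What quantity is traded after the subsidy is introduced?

Pre-subsidy: 1660/3 - (10/3)Q = 110 + (2/3)Q gives Q* = 665/6 and P* = 1655/9.
With the subsidy, sellers receive Ps = Pb + 4 for each unit, where Pb is the price buyers pay.
On the curves, Pb = 1660/3 - (10/3)Q and Ps = 110 + (2/3)Q; the wedge Ps − Pb = 4 gives 110 + (2/3)Q − (1660/3 - (10/3)Q) = 4, so Q' = 671/6.
Then Pb = 1660/3 − (10/3)·(671/6) = 1625/9 and Ps = 110 + (2/3)·(671/6) = 1661/9.

Q' = 671/6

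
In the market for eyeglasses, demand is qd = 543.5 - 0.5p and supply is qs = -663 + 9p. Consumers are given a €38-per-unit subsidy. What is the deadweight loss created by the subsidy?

Deadweight loss = €342

Pre-subsidy: 543.5 - 0.5p = -663 + 9p gives p* = 127, q* = 480.
With the rebate, buyers effectively pay pb = ps − 38, where ps is the price sellers receive.
Demand in terms of ps becomes qd = 543.5 − 0.5(ps − 38) = 562.5 - 0.5ps. Setting this equal to supply: 562.5 - 0.5ps = -663 + 9ps, so ps = 129.
Buyers pay pb = 129 − 38 = 91; q' = -663 + 9·129 = 498.
The subsidy expands output by 498 − 480 = 18 past the efficient level; on those units the gap between marginal cost and willingness to pay runs from 0 up to 38.
DWL = ½ × 38 × 18 = 342.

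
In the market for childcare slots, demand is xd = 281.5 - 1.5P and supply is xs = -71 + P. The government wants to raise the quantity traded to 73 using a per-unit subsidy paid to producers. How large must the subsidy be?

Required subsidy s = 5 per unit

At x = 73, invert demand for the buyer price: Pb = (281.5 − 73)/1.5 = 139; invert supply for the seller price: Ps = (73 − (-71))/1 = 144.
The subsidy must fill the gap: s = Ps − Pb = 144 − 139 = 5.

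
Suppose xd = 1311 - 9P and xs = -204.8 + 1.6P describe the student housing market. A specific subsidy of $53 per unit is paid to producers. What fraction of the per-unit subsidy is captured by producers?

Pre-subsidy: 1311 - 9P = -204.8 + 1.6P gives P* = 143, x* = 24.
With the subsidy, sellers receive Ps = Pb + 53 for each unit, where Pb is the price buyers pay.
Supply in terms of Pb becomes xs = -204.8 + 1.6(Pb + 53) = -120 + 1.6Pb. Setting this equal to demand: 1311 - 9Pb = -120 + 1.6Pb, so Pb = 135.
Sellers receive Ps = 135 + 53 = 188; x' = 1311 − 9·135 = 96.
Buyers' price falls by P* − Pb = 143 − 135 = 8; sellers' price rises by Ps − P* = 188 − 143 = 45.
So producers capture 45/53 = 45/53 of each unit of subsidy.

Producer share = 45/53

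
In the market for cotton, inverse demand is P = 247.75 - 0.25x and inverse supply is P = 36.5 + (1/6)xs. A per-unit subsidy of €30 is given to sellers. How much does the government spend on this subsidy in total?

Pre-subsidy: 247.75 - 0.25x = 36.5 + (1/6)x gives x* = 507 and P* = 121.
With the subsidy, sellers receive Ps = Pb + 30 for each unit, where Pb is the price buyers pay.
On the curves, Pb = 247.75 - 0.25x and Ps = 36.5 + (1/6)x; the wedge Ps − Pb = 30 gives 36.5 + (1/6)x − (247.75 - 0.25x) = 30, so x' = 579.
Then Pb = 247.75 − 0.25·579 = 103 and Ps = 36.5 + (1/6)·579 = 133.
Government outlay = subsidy × quantity = 30 × 579 = 17370.

Government cost = €17370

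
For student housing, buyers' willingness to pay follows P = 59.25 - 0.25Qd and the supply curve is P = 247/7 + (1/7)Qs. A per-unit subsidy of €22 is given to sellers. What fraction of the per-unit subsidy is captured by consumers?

Pre-subsidy: 59.25 - 0.25Q = 247/7 + (1/7)Q gives Q* = 61 and P* = 44.
With the subsidy, sellers receive Ps = Pb + 22 for each unit, where Pb is the price buyers pay.
On the curves, Pb = 59.25 - 0.25Q and Ps = 247/7 + (1/7)Q; the wedge Ps − Pb = 22 gives 247/7 + (1/7)Q − (59.25 - 0.25Q) = 22, so Q' = 117.
Then Pb = 59.25 − 0.25·117 = 30 and Ps = 247/7 + (1/7)·117 = 52.
Buyers' price falls by P* − Pb = 44 − 30 = 14; sellers' price rises by Ps − P* = 52 − 44 = 8.
So consumers capture 14/22 = 7/11 of each unit of subsidy.

Consumer share = 7/11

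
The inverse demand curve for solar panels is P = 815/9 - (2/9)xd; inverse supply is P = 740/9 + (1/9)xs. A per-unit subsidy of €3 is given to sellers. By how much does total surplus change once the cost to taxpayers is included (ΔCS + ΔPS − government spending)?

Pre-subsidy: 815/9 - (2/9)x = 740/9 + (1/9)x gives x* = 25 and P* = 85.
With the subsidy, sellers receive Ps = Pb + 3 for each unit, where Pb is the price buyers pay.
On the curves, Pb = 815/9 - (2/9)x and Ps = 740/9 + (1/9)x; the wedge Ps − Pb = 3 gives 740/9 + (1/9)x − (815/9 - (2/9)x) = 3, so x' = 34.
Then Pb = 815/9 − (2/9)·34 = 83 and Ps = 740/9 + (1/9)·34 = 86.
ΔCS = ½(25 + 34)(85 − 83) = 59; ΔPS = ½(25 + 34)(86 − 85) = 29.5.
Government spending = 3 × 34 = 102.
Net change = 59 + 29.5 − 102 = -13.5. The loss equals the DWL triangle ½·3·9.

Net change in total surplus = -€13.5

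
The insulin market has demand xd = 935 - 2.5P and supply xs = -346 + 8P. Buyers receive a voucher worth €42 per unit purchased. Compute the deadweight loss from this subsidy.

Deadweight loss = €1680

Pre-subsidy: 935 - 2.5P = -346 + 8P gives P* = 122, x* = 630.
With the rebate, buyers effectively pay Pb = Ps − 42, where Ps is the price sellers receive.
Demand in terms of Ps becomes xd = 935 − 2.5(Ps − 42) = 1040 - 2.5Ps. Setting this equal to supply: 1040 - 2.5Ps = -346 + 8Ps, so Ps = 132.
Buyers pay Pb = 132 − 42 = 90; x' = -346 + 8·132 = 710.
The subsidy expands output by 710 − 630 = 80 past the efficient level; on those units the gap between marginal cost and willingness to pay runs from 0 up to 42.
DWL = ½ × 42 × 80 = 1680.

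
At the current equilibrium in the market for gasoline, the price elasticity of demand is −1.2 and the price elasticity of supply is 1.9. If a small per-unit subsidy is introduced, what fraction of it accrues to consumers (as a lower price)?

For a small subsidy around the equilibrium, the benefit split depends on the relative slopes, which at a point are proportional to the elasticities.
Buyer share = εs/(εs + |εd|) = 1.9/(1.9 + 1.2) = 19/31; seller share = |εd|/(εs + |εd|) = 12/31.

Consumer share = 19/31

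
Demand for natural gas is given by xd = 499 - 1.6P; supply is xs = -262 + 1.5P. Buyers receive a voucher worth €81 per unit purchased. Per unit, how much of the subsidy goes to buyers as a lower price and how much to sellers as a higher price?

Pre-subsidy: 499 - 1.6P = -262 + 1.5P gives P* = 7610/31, x* = 3293/31.
With the rebate, buyers effectively pay Pb = Ps − 81, where Ps is the price sellers receive.
Demand in terms of Ps becomes xd = 499 − 1.6(Ps − 81) = 628.6 - 1.6Ps. Setting this equal to supply: 628.6 - 1.6Ps = -262 + 1.5Ps, so Ps = 8906/31.
Buyers pay Pb = 8906/31 − 81 = 6395/31; x' = -262 + 1.5·(8906/31) = 5237/31.
Buyers' price falls by P* − Pb = 7610/31 − 6395/31 = 1215/31; sellers' price rises by Ps − P* = 8906/31 − 7610/31 = 1296/31.

Buyers gain 1215/31 per unit; sellers gain 1296/31 per unit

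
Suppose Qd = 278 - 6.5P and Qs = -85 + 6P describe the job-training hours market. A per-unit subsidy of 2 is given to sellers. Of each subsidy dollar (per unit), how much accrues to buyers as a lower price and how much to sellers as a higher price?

Buyers gain 0.96 per unit; sellers gain 1.04 per unit

Pre-subsidy: 278 - 6.5P = -85 + 6P gives P* = 29.04, Q* = 89.24.
With the subsidy, sellers receive Ps = Pb + 2 for each unit, where Pb is the price buyers pay.
Supply in terms of Pb becomes Qs = -85 + 6(Pb + 2) = -73 + 6Pb. Setting this equal to demand: 278 - 6.5Pb = -73 + 6Pb, so Pb = 28.08.
Sellers receive Ps = 28.08 + 2 = 30.08; Q' = 278 − 6.5·28.08 = 95.48.
Buyers' price falls by P* − Pb = 29.04 − 28.08 = 0.96; sellers' price rises by Ps − P* = 30.08 − 29.04 = 1.04.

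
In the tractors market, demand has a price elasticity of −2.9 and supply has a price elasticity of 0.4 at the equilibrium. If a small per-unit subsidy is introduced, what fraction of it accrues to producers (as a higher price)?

For a small subsidy around the equilibrium, the benefit split depends on the relative slopes, which at a point are proportional to the elasticities.
Buyer share = εs/(εs + |εd|) = 0.4/(0.4 + 2.9) = 4/33; seller share = |εd|/(εs + |εd|) = 29/33.
So producers capture 29/33 of the subsidy.

Producer share = 29/33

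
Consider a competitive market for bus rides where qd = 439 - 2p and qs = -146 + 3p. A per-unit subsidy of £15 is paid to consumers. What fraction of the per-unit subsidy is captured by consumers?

Pre-subsidy: 439 - 2p = -146 + 3p gives p* = 117, q* = 205.
With the rebate, buyers effectively pay pb = ps − 15, where ps is the price sellers receive.
Demand in terms of ps becomes qd = 439 − 2(ps − 15) = 469 - 2ps. Setting this equal to supply: 469 - 2ps = -146 + 3ps, so ps = 123.
Buyers pay pb = 123 − 15 = 108; q' = -146 + 3·123 = 223.
Buyers' price falls by p* − pb = 117 − 108 = 9; sellers' price rises by ps − p* = 123 − 117 = 6.
So consumers capture 9/15 = 0.6 of each unit of subsidy.

Consumer share = 0.6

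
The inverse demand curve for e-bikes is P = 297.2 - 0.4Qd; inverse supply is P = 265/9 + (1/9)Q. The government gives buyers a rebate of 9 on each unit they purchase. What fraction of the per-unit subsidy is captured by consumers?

Consumer share = 18/23

Pre-subsidy: 297.2 - 0.4Q = 265/9 + (1/9)Q gives Q* = 12049/23 and P* = 2016/23.
With the rebate, buyers effectively pay Pb = Ps − 9, where Ps is the price sellers receive.
On the curves, Pb = 297.2 - 0.4Q and Ps = 265/9 + (1/9)Q; the wedge Ps − Pb = 9 gives 265/9 + (1/9)Q − (297.2 - 0.4Q) = 9, so Q' = 12454/23.
Then Pb = 297.2 − 0.4·(12454/23) = 1854/23 and Ps = 265/9 + (1/9)·(12454/23) = 2061/23.
Buyers' price falls by P* − Pb = 2016/23 − 1854/23 = 162/23; sellers' price rises by Ps − P* = 2061/23 − 2016/23 = 45/23.
So consumers capture (162/23)/9 = 18/23 of each unit of subsidy.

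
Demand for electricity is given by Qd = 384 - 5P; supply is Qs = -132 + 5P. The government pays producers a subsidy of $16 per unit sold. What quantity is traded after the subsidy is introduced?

Q' = 166

Pre-subsidy: 384 - 5P = -132 + 5P gives P* = 51.6, Q* = 126.
With the subsidy, sellers receive Ps = Pb + 16 for each unit, where Pb is the price buyers pay.
Supply in terms of Pb becomes Qs = -132 + 5(Pb + 16) = -52 + 5Pb. Setting this equal to demand: 384 - 5Pb = -52 + 5Pb, so Pb = 43.6.
Sellers receive Ps = 43.6 + 16 = 59.6; Q' = 384 − 5·43.6 = 166.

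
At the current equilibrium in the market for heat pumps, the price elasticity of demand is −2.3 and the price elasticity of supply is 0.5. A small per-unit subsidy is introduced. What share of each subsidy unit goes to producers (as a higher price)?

For a small subsidy around the equilibrium, the benefit split depends on the relative slopes, which at a point are proportional to the elasticities.
Buyer share = εs/(εs + |εd|) = 0.5/(0.5 + 2.3) = 5/28; seller share = |εd|/(εs + |εd|) = 23/28.
So producers capture 23/28 of the subsidy.

Producer share = 23/28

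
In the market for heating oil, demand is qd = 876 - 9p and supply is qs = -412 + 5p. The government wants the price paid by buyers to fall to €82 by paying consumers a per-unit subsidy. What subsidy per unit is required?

At a buyer price of 82, quantity demanded is 876 − 9·82 = 138.
Sellers supply 138 only when they receive ps with -412 + 5·ps = 138, i.e. ps = 110.
s = ps − pb = 110 − 82 = 28.

Required subsidy s = €28 per unit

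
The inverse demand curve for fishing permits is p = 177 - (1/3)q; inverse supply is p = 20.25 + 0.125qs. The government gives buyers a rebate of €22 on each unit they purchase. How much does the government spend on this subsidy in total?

Pre-subsidy: 177 - (1/3)q = 20.25 + 0.125q gives q* = 342 and p* = 63.
With the rebate, buyers effectively pay pb = ps − 22, where ps is the price sellers receive.
On the curves, pb = 177 - (1/3)q and ps = 20.25 + 0.125q; the wedge ps − pb = 22 gives 20.25 + 0.125q − (177 - (1/3)q) = 22, so q' = 390.
Then pb = 177 − (1/3)·390 = 47 and ps = 20.25 + 0.125·390 = 69.
Government outlay = subsidy × quantity = 22 × 390 = 8580.

Government cost = €8580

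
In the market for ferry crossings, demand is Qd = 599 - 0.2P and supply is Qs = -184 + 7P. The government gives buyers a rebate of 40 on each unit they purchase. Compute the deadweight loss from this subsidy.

Pre-subsidy: 599 - 0.2P = -184 + 7P gives P* = 108.75, Q* = 577.25.
With the rebate, buyers effectively pay Pb = Ps − 40, where Ps is the price sellers receive.
Demand in terms of Ps becomes Qd = 599 − 0.2(Ps − 40) = 607 - 0.2Ps. Setting this equal to supply: 607 - 0.2Ps = -184 + 7Ps, so Ps = 3955/36.
Buyers pay Pb = 3955/36 − 40 = 2515/36; Q' = -184 + 7·(3955/36) = 21061/36.
The subsidy expands output by 21061/36 − 577.25 = 70/9 past the efficient level; on those units the gap between marginal cost and willingness to pay runs from 0 up to 40.
DWL = ½ × 40 × 70/9 = 1400/9.

Deadweight loss = 1400/9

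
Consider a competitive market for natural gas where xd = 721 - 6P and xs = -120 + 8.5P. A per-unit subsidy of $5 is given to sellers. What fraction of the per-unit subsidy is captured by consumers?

Consumer share = 17/29

Pre-subsidy: 721 - 6P = -120 + 8.5P gives P* = 58, x* = 373.
With the subsidy, sellers receive Ps = Pb + 5 for each unit, where Pb is the price buyers pay.
Supply in terms of Pb becomes xs = -120 + 8.5(Pb + 5) = -77.5 + 8.5Pb. Setting this equal to demand: 721 - 6Pb = -77.5 + 8.5Pb, so Pb = 1597/29.
Sellers receive Ps = 1597/29 + 5 = 1742/29; x' = 721 − 6·(1597/29) = 11327/29.
Buyers' price falls by P* − Pb = 58 − 1597/29 = 85/29; sellers' price rises by Ps − P* = 1742/29 − 58 = 60/29.
So consumers capture (85/29)/5 = 17/29 of each unit of subsidy.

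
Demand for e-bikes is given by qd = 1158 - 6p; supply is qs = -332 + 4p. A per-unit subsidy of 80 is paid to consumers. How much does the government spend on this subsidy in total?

Government cost = 36480

Pre-subsidy: 1158 - 6p = -332 + 4p gives p* = 149, q* = 264.
With the rebate, buyers effectively pay pb = ps − 80, where ps is the price sellers receive.
Demand in terms of ps becomes qd = 1158 − 6(ps − 80) = 1638 - 6ps. Setting this equal to supply: 1638 - 6ps = -332 + 4ps, so ps = 197.
Buyers pay pb = 197 − 80 = 117; q' = -332 + 4·197 = 456.
Government outlay = subsidy × quantity = 80 × 456 = 36480.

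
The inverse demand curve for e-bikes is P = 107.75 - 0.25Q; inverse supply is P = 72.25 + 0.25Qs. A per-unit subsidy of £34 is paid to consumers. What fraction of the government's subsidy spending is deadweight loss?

Pre-subsidy: 107.75 - 0.25Q = 72.25 + 0.25Q gives Q* = 71 and P* = 90.
With the rebate, buyers effectively pay Pb = Ps − 34, where Ps is the price sellers receive.
On the curves, Pb = 107.75 - 0.25Q and Ps = 72.25 + 0.25Q; the wedge Ps − Pb = 34 gives 72.25 + 0.25Q − (107.75 - 0.25Q) = 34, so Q' = 139.
Then Pb = 107.75 − 0.25·139 = 73 and Ps = 72.25 + 0.25·139 = 107.
ΔCS = ½(71 + 139)(90 − 73) = 1785; ΔPS = ½(71 + 139)(107 − 90) = 1785.
Government spending = 34 × 139 = 4726.
DWL = ½ × 34 × (139 − 71) = 1156; fraction = 1156 / 4726 = 34/139.

DWL / government spending = 34/139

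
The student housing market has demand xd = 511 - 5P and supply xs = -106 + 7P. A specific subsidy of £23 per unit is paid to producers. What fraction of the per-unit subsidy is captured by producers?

Producer share = 5/12

Pre-subsidy: 511 - 5P = -106 + 7P gives P* = 617/12, x* = 3047/12.
With the subsidy, sellers receive Ps = Pb + 23 for each unit, where Pb is the price buyers pay.
Supply in terms of Pb becomes xs = -106 + 7(Pb + 23) = 55 + 7Pb. Setting this equal to demand: 511 - 5Pb = 55 + 7Pb, so Pb = 38.
Sellers receive Ps = 38 + 23 = 61; x' = 511 − 5·38 = 321.
Buyers' price falls by P* − Pb = 617/12 − 38 = 161/12; sellers' price rises by Ps − P* = 61 − 617/12 = 115/12.
So producers capture (115/12)/23 = 5/12 of each unit of subsidy.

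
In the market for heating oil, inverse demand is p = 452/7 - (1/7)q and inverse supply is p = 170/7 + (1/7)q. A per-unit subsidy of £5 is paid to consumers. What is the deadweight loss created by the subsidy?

Pre-subsidy: 452/7 - (1/7)q = 170/7 + (1/7)q gives q* = 141 and p* = 311/7.
With the rebate, buyers effectively pay pb = ps − 5, where ps is the price sellers receive.
On the curves, pb = 452/7 - (1/7)q and ps = 170/7 + (1/7)q; the wedge ps − pb = 5 gives 170/7 + (1/7)q − (452/7 - (1/7)q) = 5, so q' = 158.5.
Then pb = 452/7 − (1/7)·158.5 = 587/14 and ps = 170/7 + (1/7)·158.5 = 657/14.
The subsidy expands output by 158.5 − 141 = 17.5 past the efficient level; on those units the gap between marginal cost and willingness to pay runs from 0 up to 5.
DWL = ½ × 5 × 17.5 = 43.75.

Deadweight loss = £43.75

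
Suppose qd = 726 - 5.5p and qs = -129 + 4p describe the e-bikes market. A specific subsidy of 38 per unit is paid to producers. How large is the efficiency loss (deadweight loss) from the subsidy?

Pre-subsidy: 726 - 5.5p = -129 + 4p gives p* = 90, q* = 231.
With the subsidy, sellers receive ps = pb + 38 for each unit, where pb is the price buyers pay.
Supply in terms of pb becomes qs = -129 + 4(pb + 38) = 23 + 4pb. Setting this equal to demand: 726 - 5.5pb = 23 + 4pb, so pb = 74.
Sellers receive ps = 74 + 38 = 112; q' = 726 − 5.5·74 = 319.
The subsidy expands output by 319 − 231 = 88 past the efficient level; on those units the gap between marginal cost and willingness to pay runs from 0 up to 38.
DWL = ½ × 38 × 88 = 1672.

Deadweight loss = 1672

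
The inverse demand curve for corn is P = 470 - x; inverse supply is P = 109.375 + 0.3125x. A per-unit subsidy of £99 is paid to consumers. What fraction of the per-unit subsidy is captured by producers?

Pre-subsidy: 470 - x = 109.375 + 0.3125x gives x* = 5770/21 and P* = 4100/21.
With the rebate, buyers effectively pay Pb = Ps − 99, where Ps is the price sellers receive.
On the curves, Pb = 470 - x and Ps = 109.375 + 0.3125x; the wedge Ps − Pb = 99 gives 109.375 + 0.3125x − (470 - x) = 99, so x' = 7354/21.
Then Pb = 470 − 1·(7354/21) = 2516/21 and Ps = 109.375 + 0.3125·(7354/21) = 4595/21.
Buyers' price falls by P* − Pb = 4100/21 − 2516/21 = 528/7; sellers' price rises by Ps − P* = 4595/21 − 4100/21 = 165/7.
So producers capture (165/7)/99 = 5/21 of each unit of subsidy.

Producer share = 5/21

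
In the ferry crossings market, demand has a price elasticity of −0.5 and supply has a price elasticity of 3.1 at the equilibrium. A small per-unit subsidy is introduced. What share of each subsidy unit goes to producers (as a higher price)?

Producer share = 5/36

For a small subsidy around the equilibrium, the benefit split depends on the relative slopes, which at a point are proportional to the elasticities.
Buyer share = εs/(εs + |εd|) = 3.1/(3.1 + 0.5) = 31/36; seller share = |εd|/(εs + |εd|) = 5/36.
So producers capture 5/36 of the subsidy.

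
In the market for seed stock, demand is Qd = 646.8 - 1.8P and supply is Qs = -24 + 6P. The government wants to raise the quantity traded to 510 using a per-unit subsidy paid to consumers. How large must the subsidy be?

At Q = 510, invert demand for the buyer price: Pb = (646.8 − 510)/1.8 = 76; invert supply for the seller price: Ps = (510 − (-24))/6 = 89.
The subsidy must fill the gap: s = Ps − Pb = 89 − 76 = 13.

Required subsidy s = 13 per unit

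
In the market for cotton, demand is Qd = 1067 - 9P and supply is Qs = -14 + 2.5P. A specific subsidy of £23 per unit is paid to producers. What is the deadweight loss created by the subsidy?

Pre-subsidy: 1067 - 9P = -14 + 2.5P gives P* = 94, Q* = 221.
With the subsidy, sellers receive Ps = Pb + 23 for each unit, where Pb is the price buyers pay.
Supply in terms of Pb becomes Qs = -14 + 2.5(Pb + 23) = 43.5 + 2.5Pb. Setting this equal to demand: 1067 - 9Pb = 43.5 + 2.5Pb, so Pb = 89.
Sellers receive Ps = 89 + 23 = 112; Q' = 1067 − 9·89 = 266.
The subsidy expands output by 266 − 221 = 45 past the efficient level; on those units the gap between marginal cost and willingness to pay runs from 0 up to 23.
DWL = ½ × 23 × 45 = 517.5.

Deadweight loss = £517.5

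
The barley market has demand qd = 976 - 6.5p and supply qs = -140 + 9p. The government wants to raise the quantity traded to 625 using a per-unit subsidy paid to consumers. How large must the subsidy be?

Required subsidy s = 31 per unit

At q = 625, invert demand for the buyer price: pb = (976 − 625)/6.5 = 54; invert supply for the seller price: ps = (625 − (-140))/9 = 85.
The subsidy must fill the gap: s = ps − pb = 85 − 54 = 31.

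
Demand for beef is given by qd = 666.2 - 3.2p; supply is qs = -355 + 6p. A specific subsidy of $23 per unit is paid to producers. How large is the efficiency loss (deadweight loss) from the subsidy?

Pre-subsidy: 666.2 - 3.2p = -355 + 6p gives p* = 111, q* = 311.
With the subsidy, sellers receive ps = pb + 23 for each unit, where pb is the price buyers pay.
Supply in terms of pb becomes qs = -355 + 6(pb + 23) = -217 + 6pb. Setting this equal to demand: 666.2 - 3.2pb = -217 + 6pb, so pb = 96.
Sellers receive ps = 96 + 23 = 119; q' = 666.2 − 3.2·96 = 359.
The subsidy expands output by 359 − 311 = 48 past the efficient level; on those units the gap between marginal cost and willingness to pay runs from 0 up to 23.
DWL = ½ × 23 × 48 = 552.

Deadweight loss = $552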